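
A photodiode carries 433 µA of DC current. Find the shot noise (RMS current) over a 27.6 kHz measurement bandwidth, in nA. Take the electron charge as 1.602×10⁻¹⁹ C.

1.96 nA

I_n = √(2qI·B)
2qI·B = 2 × 1.602×10⁻¹⁹ × 4.33×10⁻⁴ × 2.76×10⁴ = 3.83×10⁻¹⁸ A²
I_n = √(3.83×10⁻¹⁸) = 1.96×10⁻⁹ A = 1.96 nA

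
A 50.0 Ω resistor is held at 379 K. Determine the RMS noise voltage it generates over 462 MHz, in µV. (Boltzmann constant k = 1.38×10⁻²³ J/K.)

22.0 µV

V_n = √(4kTRB)
4kTRB = 4 × 1.38×10⁻²³ × 379 × 5.00×10¹ × 4.62×10⁸ = 4.83×10⁻¹⁰ V²
V_n = √(4.83×10⁻¹⁰) = 2.20×10⁻⁵ V = 22.0 µV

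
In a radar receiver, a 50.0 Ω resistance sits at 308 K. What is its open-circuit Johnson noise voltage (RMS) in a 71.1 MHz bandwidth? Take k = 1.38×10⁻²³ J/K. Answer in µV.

7.77 µV

V_n = √(4kTRB)
4kTRB = 4 × 1.38×10⁻²³ × 308 × 5.00×10¹ × 7.11×10⁷ = 6.04×10⁻¹¹ V²
V_n = √(6.04×10⁻¹¹) = 7.77×10⁻⁶ V = 7.77 µV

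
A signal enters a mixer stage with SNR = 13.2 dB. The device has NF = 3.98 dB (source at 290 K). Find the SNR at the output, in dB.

By definition F = SNR_in/SNR_out, so in dB: SNR_out = SNR_in − NF
SNR_out = 13.2 − 3.98 = 9.22 dB

9.22 dB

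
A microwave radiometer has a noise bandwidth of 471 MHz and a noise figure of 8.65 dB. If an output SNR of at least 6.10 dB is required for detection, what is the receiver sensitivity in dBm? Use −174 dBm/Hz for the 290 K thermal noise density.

−72.5 dBm

Sensitivity = −174 + 10 log₁₀(B) + NF + SNR_min
= −174 + 86.73 + 8.65 + 6.10
= −72.52 dBm → −72.5 dBm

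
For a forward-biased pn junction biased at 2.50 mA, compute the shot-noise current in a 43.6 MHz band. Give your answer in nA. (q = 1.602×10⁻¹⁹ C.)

187 nA

I_n = √(2qI·B)
2qI·B = 2 × 1.602×10⁻¹⁹ × 2.50×10⁻³ × 4.36×10⁷ = 3.49×10⁻¹⁴ A²
I_n = √(3.49×10⁻¹⁴) = 1.87×10⁻⁷ A = 187 nA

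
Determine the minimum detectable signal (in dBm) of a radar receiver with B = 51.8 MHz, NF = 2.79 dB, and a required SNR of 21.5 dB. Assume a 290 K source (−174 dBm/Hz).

Sensitivity = −174 + 10 log₁₀(B) + NF + SNR_min
= −174 + 77.14 + 2.79 + 21.5
= −72.57 dBm → −72.6 dBm

−72.6 dBm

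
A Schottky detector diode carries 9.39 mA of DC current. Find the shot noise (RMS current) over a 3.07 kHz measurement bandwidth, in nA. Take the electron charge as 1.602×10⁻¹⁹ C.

I_n = √(2qI·B)
2qI·B = 2 × 1.602×10⁻¹⁹ × 9.39×10⁻³ × 3.07×10³ = 9.24×10⁻¹⁸ A²
I_n = √(9.24×10⁻¹⁸) = 3.04×10⁻⁹ A = 3.04 nA

3.04 nA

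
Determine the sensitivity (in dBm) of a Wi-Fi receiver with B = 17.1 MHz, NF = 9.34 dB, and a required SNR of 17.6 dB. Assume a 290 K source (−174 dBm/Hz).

−74.7 dBm

Sensitivity = −174 + 10 log₁₀(B) + NF + SNR_min
= −174 + 72.33 + 9.34 + 17.6
= −74.73 dBm → −74.7 dBm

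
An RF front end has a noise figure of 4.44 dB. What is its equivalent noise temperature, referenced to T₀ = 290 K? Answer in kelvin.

F = 10^(4.44/10) = 2.77971
T_e = (F − 1)·T₀ = (2.77971 − 1) × 290 = 516 K

516 K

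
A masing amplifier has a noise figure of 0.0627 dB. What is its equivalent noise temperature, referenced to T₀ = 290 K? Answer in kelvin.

F = 10^(0.0627/10) = 1.01454
T_e = (F − 1)·T₀ = (1.01454 − 1) × 290 = 4.22 K

4.22 K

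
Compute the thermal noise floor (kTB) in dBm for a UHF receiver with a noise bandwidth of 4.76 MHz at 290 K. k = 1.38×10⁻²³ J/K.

−107.2 dBm

P_n = kTB = 1.38×10⁻²³ × 290 × 4.76×10⁶ = 1.90×10⁻¹⁴ W
In dBm: 10 log₁₀(1.90×10⁻¹⁴ / 10⁻³) = −107.2 dBm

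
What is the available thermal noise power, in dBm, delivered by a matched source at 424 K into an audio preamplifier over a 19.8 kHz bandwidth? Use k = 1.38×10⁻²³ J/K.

P_n = kTB = 1.38×10⁻²³ × 424 × 1.98×10⁴ = 1.16×10⁻¹⁶ W
In dBm: 10 log₁₀(1.16×10⁻¹⁶ / 10⁻³) = −129.4 dBm

−129.4 dBm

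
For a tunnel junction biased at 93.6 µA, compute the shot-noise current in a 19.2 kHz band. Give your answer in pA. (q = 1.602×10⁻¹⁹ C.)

759 pA

I_n = √(2qI·B)
2qI·B = 2 × 1.602×10⁻¹⁹ × 9.36×10⁻⁵ × 1.92×10⁴ = 5.76×10⁻¹⁹ A²
I_n = √(5.76×10⁻¹⁹) = 7.59×10⁻¹⁰ A = 759 pA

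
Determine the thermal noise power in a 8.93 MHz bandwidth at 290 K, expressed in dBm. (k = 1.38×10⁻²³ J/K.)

P_n = kTB = 1.38×10⁻²³ × 290 × 8.93×10⁶ = 3.57×10⁻¹⁴ W
In dBm: 10 log₁₀(3.57×10⁻¹⁴ / 10⁻³) = −104.5 dBm

−104.5 dBm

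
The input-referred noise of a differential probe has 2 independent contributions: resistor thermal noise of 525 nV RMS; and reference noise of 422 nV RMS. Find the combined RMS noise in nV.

Uncorrelated sources add in power (mean-square): V_tot = √(ΣV_i²)
V_tot = √[(5.25×10⁻⁷)² + (4.22×10⁻⁷)²] = 6.74×10⁻⁷ V = 674 nV

674 nV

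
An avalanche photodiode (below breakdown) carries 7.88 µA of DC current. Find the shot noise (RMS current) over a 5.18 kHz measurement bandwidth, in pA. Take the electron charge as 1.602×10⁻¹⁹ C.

114 pA

I_n = √(2qI·B)
2qI·B = 2 × 1.602×10⁻¹⁹ × 7.88×10⁻⁶ × 5.18×10³ = 1.31×10⁻²⁰ A²
I_n = √(1.31×10⁻²⁰) = 1.14×10⁻¹⁰ A = 114 pA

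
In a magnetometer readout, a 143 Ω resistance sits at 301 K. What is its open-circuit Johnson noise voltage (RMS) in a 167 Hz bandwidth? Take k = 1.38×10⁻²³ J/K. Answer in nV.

V_n = √(4kTRB)
4kTRB = 4 × 1.38×10⁻²³ × 301 × 1.43×10² × 1.67×10² = 3.97×10⁻¹⁶ V²
V_n = √(3.97×10⁻¹⁶) = 1.99×10⁻⁸ V = 19.9 nV

19.9 nV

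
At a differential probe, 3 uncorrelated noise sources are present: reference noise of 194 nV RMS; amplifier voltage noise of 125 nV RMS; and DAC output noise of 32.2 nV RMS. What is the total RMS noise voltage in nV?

233 nV

Uncorrelated sources add in power (mean-square): V_tot = √(ΣV_i²)
V_tot = √[(1.94×10⁻⁷)² + (1.25×10⁻⁷)² + (3.22×10⁻⁸)²] = 2.33×10⁻⁷ V = 233 nV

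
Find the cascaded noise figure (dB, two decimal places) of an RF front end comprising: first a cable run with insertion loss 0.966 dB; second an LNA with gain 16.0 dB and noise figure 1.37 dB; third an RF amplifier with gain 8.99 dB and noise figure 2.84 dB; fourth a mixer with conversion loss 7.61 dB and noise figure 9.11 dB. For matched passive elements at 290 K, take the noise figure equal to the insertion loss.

Convert to linear (a loss of L dB is a gain of −L dB): F_i = 10^(NF_i/10), G_i = 10^(G_i,dB/10)
  Stage 1: F_1 = 10^(0.966/10) = 1.249, G_1 = 10^(−0.966/10) = 0.8006
  Stage 2: F_2 = 10^(1.37/10) = 1.371, G_2 = 10^(16.0/10) = 39.81
  Stage 3: F_3 = 10^(2.84/10) = 1.923, G_3 = 10^(8.99/10) = 7.925
  Stage 4: F_4 = 10^(9.11/10) = 8.147, G_4 = 10^(−7.61/10) = 0.1734
Friis cascade:
  F = 1.249 + (1.371 − 1)/0.8006 + (1.923 − 1)/31.87 + (8.147 − 1)/252.6 = 1.770
NF = 10 log₁₀(1.770) = 2.48 dB

2.48 dB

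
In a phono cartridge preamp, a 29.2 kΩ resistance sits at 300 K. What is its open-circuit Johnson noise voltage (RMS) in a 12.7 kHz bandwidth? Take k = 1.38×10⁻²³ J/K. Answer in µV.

V_n = √(4kTRB)
4kTRB = 4 × 1.38×10⁻²³ × 300 × 2.92×10⁴ × 1.27×10⁴ = 6.14×10⁻¹² V²
V_n = √(6.14×10⁻¹²) = 2.48×10⁻⁶ V = 2.48 µV

2.48 µV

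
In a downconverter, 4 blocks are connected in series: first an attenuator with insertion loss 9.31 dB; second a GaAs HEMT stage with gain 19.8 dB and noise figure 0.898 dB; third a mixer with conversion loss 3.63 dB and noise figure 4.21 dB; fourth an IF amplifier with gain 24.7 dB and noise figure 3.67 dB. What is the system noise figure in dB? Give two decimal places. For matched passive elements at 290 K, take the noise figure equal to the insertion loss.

10.38 dB

Convert to linear (a loss of L dB is a gain of −L dB): F_i = 10^(NF_i/10), G_i = 10^(G_i,dB/10)
  Stage 1: F_1 = 10^(9.31/10) = 8.531, G_1 = 10^(−9.31/10) = 0.1172
  Stage 2: F_2 = 10^(0.898/10) = 1.230, G_2 = 10^(19.8/10) = 95.50
  Stage 3: F_3 = 10^(4.21/10) = 2.636, G_3 = 10^(−3.63/10) = 0.4335
  Stage 4: F_4 = 10^(3.67/10) = 2.328, G_4 = 10^(24.7/10) = 295.1
Friis cascade:
  F = 8.531 + (1.230 − 1)/0.1172 + (2.636 − 1)/11.19 + (2.328 − 1)/4.853 = 10.91
NF = 10 log₁₀(10.91) = 10.38 dB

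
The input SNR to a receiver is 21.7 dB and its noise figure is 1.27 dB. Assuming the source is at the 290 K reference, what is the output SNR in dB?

By definition F = SNR_in/SNR_out, so in dB: SNR_out = SNR_in − NF
SNR_out = 21.7 − 1.27 = 20.43 dB

20.43 dB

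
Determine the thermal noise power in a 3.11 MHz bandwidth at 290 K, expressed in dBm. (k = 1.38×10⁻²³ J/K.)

−109.0 dBm

P_n = kTB = 1.38×10⁻²³ × 290 × 3.11×10⁶ = 1.24×10⁻¹⁴ W
In dBm: 10 log₁₀(1.24×10⁻¹⁴ / 10⁻³) = −109.0 dBm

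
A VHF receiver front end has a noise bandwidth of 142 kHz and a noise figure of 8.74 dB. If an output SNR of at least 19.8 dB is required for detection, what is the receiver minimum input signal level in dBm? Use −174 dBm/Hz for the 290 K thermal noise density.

−93.9 dBm

Sensitivity = −174 + 10 log₁₀(B) + NF + SNR_min
= −174 + 51.52 + 8.74 + 19.8
= −93.94 dBm → −93.9 dBm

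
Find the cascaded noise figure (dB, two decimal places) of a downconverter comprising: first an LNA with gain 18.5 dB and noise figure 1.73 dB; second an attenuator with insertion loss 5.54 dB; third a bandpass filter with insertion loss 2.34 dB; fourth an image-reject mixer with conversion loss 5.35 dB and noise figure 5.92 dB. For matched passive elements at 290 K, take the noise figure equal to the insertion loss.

Convert to linear (a loss of L dB is a gain of −L dB): F_i = 10^(NF_i/10), G_i = 10^(G_i,dB/10)
  Stage 1: F_1 = 10^(1.73/10) = 1.489, G_1 = 10^(18.5/10) = 70.79
  Stage 2: F_2 = 10^(5.54/10) = 3.581, G_2 = 10^(−5.54/10) = 0.2793
  Stage 3: F_3 = 10^(2.34/10) = 1.714, G_3 = 10^(−2.34/10) = 0.5834
  Stage 4: F_4 = 10^(5.92/10) = 3.908, G_4 = 10^(−5.35/10) = 0.2917
Friis cascade:
  F = 1.489 + (3.581 − 1)/70.79 + (1.714 − 1)/19.77 + (3.908 − 1)/11.53 = 1.814
NF = 10 log₁₀(1.814) = 2.59 dB

2.59 dB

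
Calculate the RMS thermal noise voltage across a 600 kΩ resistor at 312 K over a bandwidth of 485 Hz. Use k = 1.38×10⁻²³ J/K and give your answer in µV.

V_n = √(4kTRB)
4kTRB = 4 × 1.38×10⁻²³ × 312 × 6.00×10⁵ × 4.85×10² = 5.01×10⁻¹² V²
V_n = √(5.01×10⁻¹²) = 2.24×10⁻⁶ V = 2.24 µV

2.24 µV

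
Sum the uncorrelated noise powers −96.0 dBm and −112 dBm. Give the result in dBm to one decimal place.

Convert to linear, add, convert back:
P₁ = 2.51×10⁻¹³ W, P₂ = 6.31×10⁻¹⁵ W
P_tot = 2.57×10⁻¹³ W → 10 log₁₀(P_tot / 10⁻³) = −95.9 dBm

−95.9 dBm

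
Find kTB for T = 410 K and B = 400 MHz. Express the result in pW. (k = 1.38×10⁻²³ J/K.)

P_n = kTB = 1.38×10⁻²³ × 410 × 4.00×10⁸ = 2.26×10⁻¹² W = 2.26 pW

2.26 pW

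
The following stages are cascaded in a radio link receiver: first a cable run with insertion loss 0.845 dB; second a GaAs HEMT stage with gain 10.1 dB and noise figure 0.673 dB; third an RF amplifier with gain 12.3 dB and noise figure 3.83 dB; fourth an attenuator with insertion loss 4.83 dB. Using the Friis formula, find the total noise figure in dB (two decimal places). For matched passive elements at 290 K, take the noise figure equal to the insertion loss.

Convert to linear (a loss of L dB is a gain of −L dB): F_i = 10^(NF_i/10), G_i = 10^(G_i,dB/10)
  Stage 1: F_1 = 10^(0.845/10) = 1.215, G_1 = 10^(−0.845/10) = 0.8232
  Stage 2: F_2 = 10^(0.673/10) = 1.168, G_2 = 10^(10.1/10) = 10.23
  Stage 3: F_3 = 10^(3.83/10) = 2.415, G_3 = 10^(12.3/10) = 16.98
  Stage 4: F_4 = 10^(4.83/10) = 3.041, G_4 = 10^(−4.83/10) = 0.3289
Friis cascade:
  F = 1.215 + (1.168 − 1)/0.8232 + (2.415 − 1)/8.424 + (3.041 − 1)/143.1 = 1.601
NF = 10 log₁₀(1.601) = 2.04 dB

2.04 dB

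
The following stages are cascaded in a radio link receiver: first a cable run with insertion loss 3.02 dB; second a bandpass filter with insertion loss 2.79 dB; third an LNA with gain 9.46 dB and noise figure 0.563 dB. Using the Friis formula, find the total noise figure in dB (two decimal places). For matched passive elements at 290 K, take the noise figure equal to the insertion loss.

Convert to linear (a loss of L dB is a gain of −L dB): F_i = 10^(NF_i/10), G_i = 10^(G_i,dB/10)
  Stage 1: F_1 = 10^(3.02/10) = 2.004, G_1 = 10^(−3.02/10) = 0.4989
  Stage 2: F_2 = 10^(2.79/10) = 1.901, G_2 = 10^(−2.79/10) = 0.5260
  Stage 3: F_3 = 10^(0.563/10) = 1.138, G_3 = 10^(9.46/10) = 8.831
Friis cascade:
  F = 2.004 + (1.901 − 1)/0.4989 + (1.138 − 1)/0.2624 = 4.338
NF = 10 log₁₀(4.338) = 6.37 dB

6.37 dB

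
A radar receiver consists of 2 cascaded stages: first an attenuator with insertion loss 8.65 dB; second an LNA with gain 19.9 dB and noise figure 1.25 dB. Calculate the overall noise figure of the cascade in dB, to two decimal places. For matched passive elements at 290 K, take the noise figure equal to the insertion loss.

Convert to linear (a loss of L dB is a gain of −L dB): F_i = 10^(NF_i/10), G_i = 10^(G_i,dB/10)
  Stage 1: F_1 = 10^(8.65/10) = 7.328, G_1 = 10^(−8.65/10) = 0.1365
  Stage 2: F_2 = 10^(1.25/10) = 1.334, G_2 = 10^(19.9/10) = 97.72
Friis cascade:
  F = 7.328 + (1.334 − 1)/0.1365 = 9.772
NF = 10 log₁₀(9.772) = 9.90 dB

9.90 dB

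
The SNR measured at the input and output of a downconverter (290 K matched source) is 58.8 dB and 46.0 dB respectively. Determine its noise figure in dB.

12.8 dB

NF (dB) = SNR_in(dB) − SNR_out(dB) when the source is at T₀
NF = 58.8 − 46.0 = 12.8 dB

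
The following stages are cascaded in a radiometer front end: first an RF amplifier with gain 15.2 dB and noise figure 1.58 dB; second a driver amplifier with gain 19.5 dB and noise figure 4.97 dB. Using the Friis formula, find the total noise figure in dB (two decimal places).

Convert to linear (a loss of L dB is a gain of −L dB): F_i = 10^(NF_i/10), G_i = 10^(G_i,dB/10)
  Stage 1: F_1 = 10^(1.58/10) = 1.439, G_1 = 10^(15.2/10) = 33.11
  Stage 2: F_2 = 10^(4.97/10) = 3.141, G_2 = 10^(19.5/10) = 89.13
Friis cascade:
  F = 1.439 + (3.141 − 1)/33.11 = 1.503
NF = 10 log₁₀(1.503) = 1.77 dB

1.77 dB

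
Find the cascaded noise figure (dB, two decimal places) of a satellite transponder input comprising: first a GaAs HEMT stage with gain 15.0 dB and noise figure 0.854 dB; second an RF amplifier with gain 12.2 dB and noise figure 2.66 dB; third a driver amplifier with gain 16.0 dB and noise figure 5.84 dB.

Convert to linear (a loss of L dB is a gain of −L dB): F_i = 10^(NF_i/10), G_i = 10^(G_i,dB/10)
  Stage 1: F_1 = 10^(0.854/10) = 1.217, G_1 = 10^(15.0/10) = 31.62
  Stage 2: F_2 = 10^(2.66/10) = 1.845, G_2 = 10^(12.2/10) = 16.60
  Stage 3: F_3 = 10^(5.84/10) = 3.837, G_3 = 10^(16.0/10) = 39.81
Friis cascade:
  F = 1.217 + (1.845 − 1)/31.62 + (3.837 − 1)/524.8 = 1.249
NF = 10 log₁₀(1.249) = 0.97 dB

0.97 dB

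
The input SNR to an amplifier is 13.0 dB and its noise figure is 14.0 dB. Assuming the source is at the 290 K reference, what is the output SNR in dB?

−1.0 dB

By definition F = SNR_in/SNR_out, so in dB: SNR_out = SNR_in − NF
SNR_out = 13.0 − 14.0 = −1.0 dB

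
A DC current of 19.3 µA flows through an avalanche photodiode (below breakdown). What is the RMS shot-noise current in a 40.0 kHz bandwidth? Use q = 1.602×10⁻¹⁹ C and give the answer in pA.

I_n = √(2qI·B)
2qI·B = 2 × 1.602×10⁻¹⁹ × 1.93×10⁻⁵ × 4.00×10⁴ = 2.47×10⁻¹⁹ A²
I_n = √(2.47×10⁻¹⁹) = 4.97×10⁻¹⁰ A = 497 pA

497 pA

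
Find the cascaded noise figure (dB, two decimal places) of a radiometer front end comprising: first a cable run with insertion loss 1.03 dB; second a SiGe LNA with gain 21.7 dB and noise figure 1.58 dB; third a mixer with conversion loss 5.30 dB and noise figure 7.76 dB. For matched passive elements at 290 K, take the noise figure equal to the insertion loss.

2.71 dB

Convert to linear (a loss of L dB is a gain of −L dB): F_i = 10^(NF_i/10), G_i = 10^(G_i,dB/10)
  Stage 1: F_1 = 10^(1.03/10) = 1.268, G_1 = 10^(−1.03/10) = 0.7889
  Stage 2: F_2 = 10^(1.58/10) = 1.439, G_2 = 10^(21.7/10) = 147.9
  Stage 3: F_3 = 10^(7.76/10) = 5.970, G_3 = 10^(−5.30/10) = 0.2951
Friis cascade:
  F = 1.268 + (1.439 − 1)/0.7889 + (5.970 − 1)/116.7 = 1.866
NF = 10 log₁₀(1.866) = 2.71 dB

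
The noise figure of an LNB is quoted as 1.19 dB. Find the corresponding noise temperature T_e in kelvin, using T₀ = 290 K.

91.4 K

F = 10^(1.19/10) = 1.31522
T_e = (F − 1)·T₀ = (1.31522 − 1) × 290 = 91.4 K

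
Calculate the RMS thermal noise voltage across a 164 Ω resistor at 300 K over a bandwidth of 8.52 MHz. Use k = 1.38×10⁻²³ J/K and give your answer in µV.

V_n = √(4kTRB)
4kTRB = 4 × 1.38×10⁻²³ × 300 × 1.64×10² × 8.52×10⁶ = 2.31×10⁻¹¹ V²
V_n = √(2.31×10⁻¹¹) = 4.81×10⁻⁶ V = 4.81 µV

4.81 µV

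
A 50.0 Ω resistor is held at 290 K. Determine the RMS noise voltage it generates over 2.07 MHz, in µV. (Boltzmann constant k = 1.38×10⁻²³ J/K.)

V_n = √(4kTRB)
4kTRB = 4 × 1.38×10⁻²³ × 290 × 5.00×10¹ × 2.07×10⁶ = 1.66×10⁻¹² V²
V_n = √(1.66×10⁻¹²) = 1.29×10⁻⁶ V = 1.29 µV

1.29 µV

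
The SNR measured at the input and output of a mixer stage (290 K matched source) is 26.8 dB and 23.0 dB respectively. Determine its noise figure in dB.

3.8 dB

NF (dB) = SNR_in(dB) − SNR_out(dB) when the source is at T₀
NF = 26.8 − 23.0 = 3.8 dB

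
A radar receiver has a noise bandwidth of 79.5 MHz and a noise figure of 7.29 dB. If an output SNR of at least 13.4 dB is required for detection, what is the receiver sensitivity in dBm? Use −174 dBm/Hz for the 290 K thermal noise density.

−74.3 dBm

Sensitivity = −174 + 10 log₁₀(B) + NF + SNR_min
= −174 + 79 + 7.29 + 13.4
= −74.31 dBm → −74.3 dBm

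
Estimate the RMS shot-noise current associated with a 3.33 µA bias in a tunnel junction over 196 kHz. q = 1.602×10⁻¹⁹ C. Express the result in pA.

I_n = √(2qI·B)
2qI·B = 2 × 1.602×10⁻¹⁹ × 3.33×10⁻⁶ × 1.96×10⁵ = 2.09×10⁻¹⁹ A²
I_n = √(2.09×10⁻¹⁹) = 4.57×10⁻¹⁰ A = 457 pA

457 pA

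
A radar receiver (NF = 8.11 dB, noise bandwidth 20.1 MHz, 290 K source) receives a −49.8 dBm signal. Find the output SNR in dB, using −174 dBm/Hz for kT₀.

43.1 dB

Noise floor: N = −174 + 10 log₁₀(B) + NF
10 log₁₀(2.01×10⁷) = 73.03 dB
N = −174 + 73.03 + 8.11 = −92.86 dBm
SNR = P_sig − N = −49.8 − (−92.86) = 43.06 dB → 43.1 dB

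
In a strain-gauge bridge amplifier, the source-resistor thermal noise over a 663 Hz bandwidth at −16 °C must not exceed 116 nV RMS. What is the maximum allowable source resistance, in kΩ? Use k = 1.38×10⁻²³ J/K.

1.43 kΩ

T = −16 °C + 273.15 = 257.15 K
Johnson–Nyquist: V_n = √(4kTRB) ⇒ R = V_n² / (4kTB)
4kTB = 4 × 1.38×10⁻²³ × 257.15 × 6.63×10² = 9.41×10⁻¹⁸
R = (1.16×10⁻⁷)² / 9.41×10⁻¹⁸ = 1.43×10³ Ω = 1.43 kΩ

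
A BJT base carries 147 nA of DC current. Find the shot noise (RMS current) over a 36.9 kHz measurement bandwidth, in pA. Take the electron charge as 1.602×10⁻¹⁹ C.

I_n = √(2qI·B)
2qI·B = 2 × 1.602×10⁻¹⁹ × 1.47×10⁻⁷ × 3.69×10⁴ = 1.74×10⁻²¹ A²
I_n = √(1.74×10⁻²¹) = 4.17×10⁻¹¹ A = 41.7 pA

41.7 pA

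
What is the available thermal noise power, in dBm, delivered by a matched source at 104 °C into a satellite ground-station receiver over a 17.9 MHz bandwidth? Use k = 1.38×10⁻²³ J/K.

−100.3 dBm

T = 104 °C + 273.15 = 377.15 K
P_n = kTB = 1.38×10⁻²³ × 377.15 × 1.79×10⁷ = 9.32×10⁻¹⁴ W
In dBm: 10 log₁₀(9.32×10⁻¹⁴ / 10⁻³) = −100.3 dBm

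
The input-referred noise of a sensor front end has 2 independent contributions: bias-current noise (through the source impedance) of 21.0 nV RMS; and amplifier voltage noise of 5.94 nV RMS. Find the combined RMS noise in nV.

Uncorrelated sources add in power (mean-square): V_tot = √(ΣV_i²)
V_tot = √[(2.10×10⁻⁸)² + (5.94×10⁻⁹)²] = 2.18×10⁻⁸ V = 21.8 nV

21.8 nV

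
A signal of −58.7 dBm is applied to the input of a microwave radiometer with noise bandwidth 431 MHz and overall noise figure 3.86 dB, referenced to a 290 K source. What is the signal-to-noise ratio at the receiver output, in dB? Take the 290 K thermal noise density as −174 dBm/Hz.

Noise floor: N = −174 + 10 log₁₀(B) + NF
10 log₁₀(4.31×10⁸) = 86.34 dB
N = −174 + 86.34 + 3.86 = −83.80 dBm
SNR = P_sig − N = −58.7 − (−83.80) = 25.10 dB → 25.1 dB

25.1 dB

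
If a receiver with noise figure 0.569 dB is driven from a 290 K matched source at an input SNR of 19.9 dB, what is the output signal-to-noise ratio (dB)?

19.331 dB

By definition F = SNR_in/SNR_out, so in dB: SNR_out = SNR_in − NF
SNR_out = 19.9 − 0.569 = 19.331 dB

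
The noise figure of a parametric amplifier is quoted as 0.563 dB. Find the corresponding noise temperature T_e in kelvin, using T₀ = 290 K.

F = 10^(0.563/10) = 1.13841
T_e = (F − 1)·T₀ = (1.13841 − 1) × 290 = 40.1 K

40.1 K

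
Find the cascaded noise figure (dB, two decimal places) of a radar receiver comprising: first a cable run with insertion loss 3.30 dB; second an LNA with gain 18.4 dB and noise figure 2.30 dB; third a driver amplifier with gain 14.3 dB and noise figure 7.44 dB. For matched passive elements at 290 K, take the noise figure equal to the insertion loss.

5.76 dB

Convert to linear (a loss of L dB is a gain of −L dB): F_i = 10^(NF_i/10), G_i = 10^(G_i,dB/10)
  Stage 1: F_1 = 10^(3.30/10) = 2.138, G_1 = 10^(−3.30/10) = 0.4677
  Stage 2: F_2 = 10^(2.30/10) = 1.698, G_2 = 10^(18.4/10) = 69.18
  Stage 3: F_3 = 10^(7.44/10) = 5.546, G_3 = 10^(14.3/10) = 26.92
Friis cascade:
  F = 2.138 + (1.698 − 1)/0.4677 + (5.546 − 1)/32.36 = 3.771
NF = 10 log₁₀(3.771) = 5.76 dB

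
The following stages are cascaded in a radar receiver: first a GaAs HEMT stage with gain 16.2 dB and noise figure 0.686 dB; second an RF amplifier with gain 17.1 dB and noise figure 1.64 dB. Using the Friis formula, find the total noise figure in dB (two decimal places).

0.73 dB

Convert to linear (a loss of L dB is a gain of −L dB): F_i = 10^(NF_i/10), G_i = 10^(G_i,dB/10)
  Stage 1: F_1 = 10^(0.686/10) = 1.171, G_1 = 10^(16.2/10) = 41.69
  Stage 2: F_2 = 10^(1.64/10) = 1.459, G_2 = 10^(17.1/10) = 51.29
Friis cascade:
  F = 1.171 + (1.459 − 1)/41.69 = 1.182
NF = 10 log₁₀(1.182) = 0.73 dB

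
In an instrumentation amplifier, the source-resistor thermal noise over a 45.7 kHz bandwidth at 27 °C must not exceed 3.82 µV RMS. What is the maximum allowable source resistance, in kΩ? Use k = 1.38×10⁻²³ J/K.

19.3 kΩ

T = 27 °C + 273.15 = 300.15 K
Johnson–Nyquist: V_n = √(4kTRB) ⇒ R = V_n² / (4kTB)
4kTB = 4 × 1.38×10⁻²³ × 300.15 × 4.57×10⁴ = 7.57×10⁻¹⁶
R = (3.82×10⁻⁶)² / 7.57×10⁻¹⁶ = 1.93×10⁴ Ω = 19.3 kΩ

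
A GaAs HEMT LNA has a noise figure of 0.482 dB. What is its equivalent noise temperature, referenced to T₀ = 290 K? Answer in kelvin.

34.0 K

F = 10^(0.482/10) = 1.11738
T_e = (F − 1)·T₀ = (1.11738 − 1) × 290 = 34.0 K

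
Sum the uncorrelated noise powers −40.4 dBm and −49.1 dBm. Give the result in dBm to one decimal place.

Convert to linear, add, convert back:
P₁ = 9.12×10⁻⁸ W, P₂ = 1.23×10⁻⁸ W
P_tot = 1.04×10⁻⁷ W → 10 log₁₀(P_tot / 10⁻³) = −39.9 dBm

−39.9 dBm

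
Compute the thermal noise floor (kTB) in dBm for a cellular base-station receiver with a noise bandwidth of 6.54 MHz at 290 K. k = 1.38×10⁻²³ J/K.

−105.8 dBm

P_n = kTB = 1.38×10⁻²³ × 290 × 6.54×10⁶ = 2.62×10⁻¹⁴ W
In dBm: 10 log₁₀(2.62×10⁻¹⁴ / 10⁻³) = −105.8 dBm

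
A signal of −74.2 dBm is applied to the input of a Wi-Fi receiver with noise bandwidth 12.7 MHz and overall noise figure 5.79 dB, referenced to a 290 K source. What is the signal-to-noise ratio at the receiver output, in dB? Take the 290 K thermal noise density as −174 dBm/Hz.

Noise floor: N = −174 + 10 log₁₀(B) + NF
10 log₁₀(1.27×10⁷) = 71.04 dB
N = −174 + 71.04 + 5.79 = −97.17 dBm
SNR = P_sig − N = −74.2 − (−97.17) = 22.97 dB → 23.0 dB

23.0 dB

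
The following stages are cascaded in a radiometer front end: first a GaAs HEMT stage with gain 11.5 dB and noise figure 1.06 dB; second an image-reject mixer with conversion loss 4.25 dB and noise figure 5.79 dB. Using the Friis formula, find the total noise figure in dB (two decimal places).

Convert to linear (a loss of L dB is a gain of −L dB): F_i = 10^(NF_i/10), G_i = 10^(G_i,dB/10)
  Stage 1: F_1 = 10^(1.06/10) = 1.276, G_1 = 10^(11.5/10) = 14.13
  Stage 2: F_2 = 10^(5.79/10) = 3.793, G_2 = 10^(−4.25/10) = 0.3758
Friis cascade:
  F = 1.276 + (3.793 − 1)/14.13 = 1.474
NF = 10 log₁₀(1.474) = 1.69 dB

1.69 dB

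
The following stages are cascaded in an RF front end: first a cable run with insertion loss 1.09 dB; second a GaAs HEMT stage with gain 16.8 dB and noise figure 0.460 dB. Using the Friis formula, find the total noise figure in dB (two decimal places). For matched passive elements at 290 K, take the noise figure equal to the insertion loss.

1.55 dB

Convert to linear (a loss of L dB is a gain of −L dB): F_i = 10^(NF_i/10), G_i = 10^(G_i,dB/10)
  Stage 1: F_1 = 10^(1.09/10) = 1.285, G_1 = 10^(−1.09/10) = 0.7780
  Stage 2: F_2 = 10^(0.460/10) = 1.112, G_2 = 10^(16.8/10) = 47.86
Friis cascade:
  F = 1.285 + (1.112 − 1)/0.7780 = 1.429
NF = 10 log₁₀(1.429) = 1.55 dB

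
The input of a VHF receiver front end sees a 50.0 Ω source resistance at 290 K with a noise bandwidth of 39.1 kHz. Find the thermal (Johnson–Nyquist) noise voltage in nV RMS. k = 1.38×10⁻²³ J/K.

V_n = √(4kTRB)
4kTRB = 4 × 1.38×10⁻²³ × 290 × 5.00×10¹ × 3.91×10⁴ = 3.13×10⁻¹⁴ V²
V_n = √(3.13×10⁻¹⁴) = 1.77×10⁻⁷ V = 177 nV

177 nV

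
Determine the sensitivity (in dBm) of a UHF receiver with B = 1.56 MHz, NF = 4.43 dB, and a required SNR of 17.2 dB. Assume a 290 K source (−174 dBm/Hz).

−90.4 dBm

Sensitivity = −174 + 10 log₁₀(B) + NF + SNR_min
= −174 + 61.93 + 4.43 + 17.2
= −90.44 dBm → −90.4 dBm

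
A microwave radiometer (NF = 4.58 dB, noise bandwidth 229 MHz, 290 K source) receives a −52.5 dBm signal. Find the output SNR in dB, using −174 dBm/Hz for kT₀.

Noise floor: N = −174 + 10 log₁₀(B) + NF
10 log₁₀(2.29×10⁸) = 83.6 dB
N = −174 + 83.6 + 4.58 = −85.82 dBm
SNR = P_sig − N = −52.5 − (−85.82) = 33.32 dB → 33.3 dB

33.3 dB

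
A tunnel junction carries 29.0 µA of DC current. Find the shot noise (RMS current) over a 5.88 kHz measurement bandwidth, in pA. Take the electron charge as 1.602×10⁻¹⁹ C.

I_n = √(2qI·B)
2qI·B = 2 × 1.602×10⁻¹⁹ × 2.90×10⁻⁵ × 5.88×10³ = 5.46×10⁻²⁰ A²
I_n = √(5.46×10⁻²⁰) = 2.34×10⁻¹⁰ A = 234 pA

234 pA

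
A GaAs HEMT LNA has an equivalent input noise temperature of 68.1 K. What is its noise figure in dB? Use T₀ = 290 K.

0.916 dB

F = 1 + T_e/T₀ = 1 + 68.1/290 = 1.23483
NF = 10 log₁₀(1.23483) = 0.916 dB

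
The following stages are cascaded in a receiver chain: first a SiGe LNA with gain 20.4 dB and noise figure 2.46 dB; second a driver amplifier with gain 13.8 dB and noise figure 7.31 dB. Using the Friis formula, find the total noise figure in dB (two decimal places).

2.56 dB

Convert to linear (a loss of L dB is a gain of −L dB): F_i = 10^(NF_i/10), G_i = 10^(G_i,dB/10)
  Stage 1: F_1 = 10^(2.46/10) = 1.762, G_1 = 10^(20.4/10) = 109.6
  Stage 2: F_2 = 10^(7.31/10) = 5.383, G_2 = 10^(13.8/10) = 23.99
Friis cascade:
  F = 1.762 + (5.383 − 1)/109.6 = 1.802
NF = 10 log₁₀(1.802) = 2.56 dB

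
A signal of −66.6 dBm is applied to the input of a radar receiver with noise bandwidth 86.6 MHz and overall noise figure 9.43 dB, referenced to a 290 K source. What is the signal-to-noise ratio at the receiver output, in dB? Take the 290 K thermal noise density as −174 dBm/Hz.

18.6 dB

Noise floor: N = −174 + 10 log₁₀(B) + NF
10 log₁₀(8.66×10⁷) = 79.38 dB
N = −174 + 79.38 + 9.43 = −85.19 dBm
SNR = P_sig − N = −66.6 − (−85.19) = 18.59 dB → 18.6 dB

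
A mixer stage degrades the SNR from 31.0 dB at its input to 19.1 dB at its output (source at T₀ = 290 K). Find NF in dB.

NF (dB) = SNR_in(dB) − SNR_out(dB) when the source is at T₀
NF = 31.0 − 19.1 = 11.9 dB

11.9 dB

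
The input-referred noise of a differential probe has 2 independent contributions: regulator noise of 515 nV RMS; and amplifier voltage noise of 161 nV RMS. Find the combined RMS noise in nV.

Uncorrelated sources add in power (mean-square): V_tot = √(ΣV_i²)
V_tot = √[(5.15×10⁻⁷)² + (1.61×10⁻⁷)²] = 5.40×10⁻⁷ V = 540 nV

540 nV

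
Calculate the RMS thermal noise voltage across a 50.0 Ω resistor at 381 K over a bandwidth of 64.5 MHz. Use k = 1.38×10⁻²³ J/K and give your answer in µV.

8.24 µV

V_n = √(4kTRB)
4kTRB = 4 × 1.38×10⁻²³ × 381 × 5.00×10¹ × 6.45×10⁷ = 6.78×10⁻¹¹ V²
V_n = √(6.78×10⁻¹¹) = 8.24×10⁻⁶ V = 8.24 µV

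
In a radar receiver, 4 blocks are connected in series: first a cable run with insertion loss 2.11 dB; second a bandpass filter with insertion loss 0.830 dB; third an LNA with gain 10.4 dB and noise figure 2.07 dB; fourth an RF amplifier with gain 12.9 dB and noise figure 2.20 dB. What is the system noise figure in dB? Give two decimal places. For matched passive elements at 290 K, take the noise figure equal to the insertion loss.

Convert to linear (a loss of L dB is a gain of −L dB): F_i = 10^(NF_i/10), G_i = 10^(G_i,dB/10)
  Stage 1: F_1 = 10^(2.11/10) = 1.626, G_1 = 10^(−2.11/10) = 0.6152
  Stage 2: F_2 = 10^(0.830/10) = 1.211, G_2 = 10^(−0.830/10) = 0.8260
  Stage 3: F_3 = 10^(2.07/10) = 1.611, G_3 = 10^(10.4/10) = 10.96
  Stage 4: F_4 = 10^(2.20/10) = 1.660, G_4 = 10^(12.9/10) = 19.50
Friis cascade:
  F = 1.626 + (1.211 − 1)/0.6152 + (1.611 − 1)/0.5082 + (1.660 − 1)/5.572 = 3.288
NF = 10 log₁₀(3.288) = 5.17 dB

5.17 dB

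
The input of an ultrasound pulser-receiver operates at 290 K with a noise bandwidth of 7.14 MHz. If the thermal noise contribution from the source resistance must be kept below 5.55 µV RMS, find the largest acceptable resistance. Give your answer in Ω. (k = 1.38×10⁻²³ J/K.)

269 Ω

Johnson–Nyquist: V_n = √(4kTRB) ⇒ R = V_n² / (4kTB)
4kTB = 4 × 1.38×10⁻²³ × 290 × 7.14×10⁶ = 1.14×10⁻¹³
R = (5.55×10⁻⁶)² / 1.14×10⁻¹³ = 2.69×10² Ω = 269 Ω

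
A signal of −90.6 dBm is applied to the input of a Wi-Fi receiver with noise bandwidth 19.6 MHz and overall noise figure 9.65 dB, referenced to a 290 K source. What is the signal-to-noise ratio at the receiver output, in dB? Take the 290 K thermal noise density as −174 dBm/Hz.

Noise floor: N = −174 + 10 log₁₀(B) + NF
10 log₁₀(1.96×10⁷) = 72.92 dB
N = −174 + 72.92 + 9.65 = −91.43 dBm
SNR = P_sig − N = −90.6 − (−91.43) = 0.83 dB → 0.8 dB

0.8 dB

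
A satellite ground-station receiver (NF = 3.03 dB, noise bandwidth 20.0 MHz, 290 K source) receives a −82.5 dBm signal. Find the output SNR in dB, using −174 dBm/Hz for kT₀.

15.5 dB

Noise floor: N = −174 + 10 log₁₀(B) + NF
10 log₁₀(2.00×10⁷) = 73.01 dB
N = −174 + 73.01 + 3.03 = −97.96 dBm
SNR = P_sig − N = −82.5 − (−97.96) = 15.46 dB → 15.5 dB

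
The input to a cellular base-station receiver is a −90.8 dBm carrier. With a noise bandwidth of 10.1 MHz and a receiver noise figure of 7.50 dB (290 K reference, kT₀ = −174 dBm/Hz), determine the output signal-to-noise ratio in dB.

Noise floor: N = −174 + 10 log₁₀(B) + NF
10 log₁₀(1.01×10⁷) = 70.04 dB
N = −174 + 70.04 + 7.50 = −96.46 dBm
SNR = P_sig − N = −90.8 − (−96.46) = 5.66 dB → 5.7 dB

5.7 dB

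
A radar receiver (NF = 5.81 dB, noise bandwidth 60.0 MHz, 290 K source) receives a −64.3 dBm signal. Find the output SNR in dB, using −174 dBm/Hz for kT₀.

Noise floor: N = −174 + 10 log₁₀(B) + NF
10 log₁₀(6.00×10⁷) = 77.78 dB
N = −174 + 77.78 + 5.81 = −90.41 dBm
SNR = P_sig − N = −64.3 − (−90.41) = 26.11 dB → 26.1 dB

26.1 dB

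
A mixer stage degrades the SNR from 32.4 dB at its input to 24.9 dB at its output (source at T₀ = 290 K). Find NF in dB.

NF (dB) = SNR_in(dB) − SNR_out(dB) when the source is at T₀
NF = 32.4 − 24.9 = 7.5 dB

7.5 dB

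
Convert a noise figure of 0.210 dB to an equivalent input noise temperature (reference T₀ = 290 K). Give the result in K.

F = 10^(0.210/10) = 1.04954
T_e = (F − 1)·T₀ = (1.04954 − 1) × 290 = 14.4 K

14.4 K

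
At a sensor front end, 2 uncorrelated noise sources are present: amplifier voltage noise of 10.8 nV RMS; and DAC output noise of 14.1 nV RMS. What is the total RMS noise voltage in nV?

17.8 nV

Uncorrelated sources add in power (mean-square): V_tot = √(ΣV_i²)
V_tot = √[(1.08×10⁻⁸)² + (1.41×10⁻⁸)²] = 1.78×10⁻⁸ V = 17.8 nV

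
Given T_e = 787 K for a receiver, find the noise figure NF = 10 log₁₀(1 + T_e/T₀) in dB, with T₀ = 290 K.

F = 1 + T_e/T₀ = 1 + 787/290 = 3.71379
NF = 10 log₁₀(3.71379) = 5.70 dB

5.70 dB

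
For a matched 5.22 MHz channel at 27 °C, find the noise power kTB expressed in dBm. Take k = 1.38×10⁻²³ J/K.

T = 27 °C + 273.15 = 300.15 K
P_n = kTB = 1.38×10⁻²³ × 300.15 × 5.22×10⁶ = 2.16×10⁻¹⁴ W
In dBm: 10 log₁₀(2.16×10⁻¹⁴ / 10⁻³) = −106.7 dBm

−106.7 dBm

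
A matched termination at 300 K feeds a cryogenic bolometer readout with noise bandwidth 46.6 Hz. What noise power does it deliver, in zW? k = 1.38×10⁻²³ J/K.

P_n = kTB = 1.38×10⁻²³ × 300 × 4.66×10¹ = 1.93×10⁻¹⁹ W = 193 zW

193 zW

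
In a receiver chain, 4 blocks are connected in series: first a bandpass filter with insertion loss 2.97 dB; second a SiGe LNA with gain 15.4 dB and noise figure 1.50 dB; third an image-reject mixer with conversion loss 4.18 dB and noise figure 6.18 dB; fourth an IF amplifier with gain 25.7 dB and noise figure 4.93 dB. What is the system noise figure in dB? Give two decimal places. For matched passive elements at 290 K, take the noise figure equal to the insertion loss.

5.18 dB

Convert to linear (a loss of L dB is a gain of −L dB): F_i = 10^(NF_i/10), G_i = 10^(G_i,dB/10)
  Stage 1: F_1 = 10^(2.97/10) = 1.982, G_1 = 10^(−2.97/10) = 0.5047
  Stage 2: F_2 = 10^(1.50/10) = 1.413, G_2 = 10^(15.4/10) = 34.67
  Stage 3: F_3 = 10^(6.18/10) = 4.150, G_3 = 10^(−4.18/10) = 0.3819
  Stage 4: F_4 = 10^(4.93/10) = 3.112, G_4 = 10^(25.7/10) = 371.5
Friis cascade:
  F = 1.982 + (1.413 − 1)/0.5047 + (4.150 − 1)/17.50 + (3.112 − 1)/6.683 = 3.295
NF = 10 log₁₀(3.295) = 5.18 dB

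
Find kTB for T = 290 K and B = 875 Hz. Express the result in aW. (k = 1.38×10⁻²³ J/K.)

P_n = kTB = 1.38×10⁻²³ × 290 × 8.75×10² = 3.50×10⁻¹⁸ W = 3.50 aW

3.50 aW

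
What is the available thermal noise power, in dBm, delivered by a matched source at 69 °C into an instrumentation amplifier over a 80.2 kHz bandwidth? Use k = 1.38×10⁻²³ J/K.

−124.2 dBm

T = 69 °C + 273.15 = 342.15 K
P_n = kTB = 1.38×10⁻²³ × 342.15 × 8.02×10⁴ = 3.79×10⁻¹⁶ W
In dBm: 10 log₁₀(3.79×10⁻¹⁶ / 10⁻³) = −124.2 dBm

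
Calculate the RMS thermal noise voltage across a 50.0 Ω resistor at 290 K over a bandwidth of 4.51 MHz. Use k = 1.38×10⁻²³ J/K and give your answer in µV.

V_n = √(4kTRB)
4kTRB = 4 × 1.38×10⁻²³ × 290 × 5.00×10¹ × 4.51×10⁶ = 3.61×10⁻¹² V²
V_n = √(3.61×10⁻¹²) = 1.90×10⁻⁶ V = 1.90 µV

1.90 µV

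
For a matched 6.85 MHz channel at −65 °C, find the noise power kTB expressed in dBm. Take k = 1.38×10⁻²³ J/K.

−107.1 dBm

T = −65 °C + 273.15 = 208.15 K
P_n = kTB = 1.38×10⁻²³ × 208.15 × 6.85×10⁶ = 1.97×10⁻¹⁴ W
In dBm: 10 log₁₀(1.97×10⁻¹⁴ / 10⁻³) = −107.1 dBm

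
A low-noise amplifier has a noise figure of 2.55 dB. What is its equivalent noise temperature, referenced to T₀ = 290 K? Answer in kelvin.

F = 10^(2.55/10) = 1.79887
T_e = (F − 1)·T₀ = (1.79887 − 1) × 290 = 232 K

232 K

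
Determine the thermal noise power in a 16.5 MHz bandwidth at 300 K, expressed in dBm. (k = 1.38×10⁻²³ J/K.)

−101.7 dBm

P_n = kTB = 1.38×10⁻²³ × 300 × 1.65×10⁷ = 6.83×10⁻¹⁴ W
In dBm: 10 log₁₀(6.83×10⁻¹⁴ / 10⁻³) = −101.7 dBm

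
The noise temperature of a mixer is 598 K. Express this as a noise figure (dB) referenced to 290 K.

4.86 dB

F = 1 + T_e/T₀ = 1 + 598/290 = 3.06207
NF = 10 log₁₀(3.06207) = 4.86 dB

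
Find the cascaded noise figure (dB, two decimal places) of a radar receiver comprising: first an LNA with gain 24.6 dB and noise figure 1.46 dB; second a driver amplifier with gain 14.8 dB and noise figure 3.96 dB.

1.48 dB

Convert to linear (a loss of L dB is a gain of −L dB): F_i = 10^(NF_i/10), G_i = 10^(G_i,dB/10)
  Stage 1: F_1 = 10^(1.46/10) = 1.400, G_1 = 10^(24.6/10) = 288.4
  Stage 2: F_2 = 10^(3.96/10) = 2.489, G_2 = 10^(14.8/10) = 30.20
Friis cascade:
  F = 1.400 + (2.489 − 1)/288.4 = 1.405
NF = 10 log₁₀(1.405) = 1.48 dB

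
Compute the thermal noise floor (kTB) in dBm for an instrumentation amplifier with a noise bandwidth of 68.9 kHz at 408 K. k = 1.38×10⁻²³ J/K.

P_n = kTB = 1.38×10⁻²³ × 408 × 6.89×10⁴ = 3.88×10⁻¹⁶ W
In dBm: 10 log₁₀(3.88×10⁻¹⁶ / 10⁻³) = −124.1 dBm

−124.1 dBm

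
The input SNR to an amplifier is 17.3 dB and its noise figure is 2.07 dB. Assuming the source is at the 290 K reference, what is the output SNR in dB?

By definition F = SNR_in/SNR_out, so in dB: SNR_out = SNR_in − NF
SNR_out = 17.3 − 2.07 = 15.23 dB

15.23 dB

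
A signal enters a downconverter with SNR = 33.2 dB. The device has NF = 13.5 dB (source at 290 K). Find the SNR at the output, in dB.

By definition F = SNR_in/SNR_out, so in dB: SNR_out = SNR_in − NF
SNR_out = 33.2 − 13.5 = 19.7 dB

19.7 dB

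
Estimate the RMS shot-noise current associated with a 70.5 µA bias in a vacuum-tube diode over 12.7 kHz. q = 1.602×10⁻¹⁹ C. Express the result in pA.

536 pA

I_n = √(2qI·B)
2qI·B = 2 × 1.602×10⁻¹⁹ × 7.05×10⁻⁵ × 1.27×10⁴ = 2.87×10⁻¹⁹ A²
I_n = √(2.87×10⁻¹⁹) = 5.36×10⁻¹⁰ A = 536 pA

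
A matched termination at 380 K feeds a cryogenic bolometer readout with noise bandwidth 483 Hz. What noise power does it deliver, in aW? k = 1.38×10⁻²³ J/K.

P_n = kTB = 1.38×10⁻²³ × 380 × 4.83×10² = 2.53×10⁻¹⁸ W = 2.53 aW

2.53 aW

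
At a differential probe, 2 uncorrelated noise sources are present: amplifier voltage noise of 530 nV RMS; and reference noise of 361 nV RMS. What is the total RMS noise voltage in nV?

Uncorrelated sources add in power (mean-square): V_tot = √(ΣV_i²)
V_tot = √[(5.30×10⁻⁷)² + (3.61×10⁻⁷)²] = 6.41×10⁻⁷ V = 641 nV

641 nV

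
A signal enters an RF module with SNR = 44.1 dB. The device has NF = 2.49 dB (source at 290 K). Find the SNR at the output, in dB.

41.61 dB

By definition F = SNR_in/SNR_out, so in dB: SNR_out = SNR_in − NF
SNR_out = 44.1 − 2.49 = 41.61 dB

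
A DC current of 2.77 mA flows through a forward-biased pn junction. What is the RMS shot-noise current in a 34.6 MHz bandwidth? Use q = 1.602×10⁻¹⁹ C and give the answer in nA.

I_n = √(2qI·B)
2qI·B = 2 × 1.602×10⁻¹⁹ × 2.77×10⁻³ × 3.46×10⁷ = 3.07×10⁻¹⁴ A²
I_n = √(3.07×10⁻¹⁴) = 1.75×10⁻⁷ A = 175 nA

175 nA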